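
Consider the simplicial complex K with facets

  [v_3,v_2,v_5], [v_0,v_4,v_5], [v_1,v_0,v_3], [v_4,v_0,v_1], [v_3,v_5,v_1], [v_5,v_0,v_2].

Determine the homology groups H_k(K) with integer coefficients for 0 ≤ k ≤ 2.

Take the total order v_0 < v_1 < v_2 < v_3 < v_4 < v_5 on the vertex set. Then K (dimension 2) consists of the simplices:

  0-simplices (6): [v_0], [v_1], [v_2], [v_3], [v_4], [v_5]
  1-simplices (12): [v_0,v_1], [v_0,v_2], [v_0,v_3], [v_0,v_4], [v_0,v_5], [v_1,v_3], [v_1,v_4], [v_1,v_5], [v_2,v_3], [v_2,v_5], [v_3,v_5], [v_4,v_5]
  2-simplices (6): [v_0,v_1,v_3], [v_0,v_1,v_4], [v_0,v_2,v_5], [v_0,v_4,v_5], [v_1,v_3,v_5], [v_2,v_3,v_5]

so the chain groups are C_0 ≅ Z^6, C_1 ≅ Z^12, C_2 ≅ Z^6.

Boundary ∂_1: C_1 → C_0 maps an edge to its endpoints' difference, ∂[p,q] = q − p. For instance
  ∂[v_2,v_5] = [v_5] − [v_2].
The 6×12 boundary matrix has rank 5 and Smith normal form diag(1,1,1,1,1).

The boundary map ∂_2: C_2 → C_1 sends each 2-simplex [p,q,r] to [q,r] − [p,r] + [p,q]. For instance
  ∂[v_0,v_2,v_5] = [v_2,v_5] − [v_0,v_5] + [v_0,v_2],
  ∂[v_0,v_4,v_5] = [v_4,v_5] − [v_0,v_5] + [v_0,v_4].
As a 12×6 matrix over Z this has rank 6, with invariant factors (1,1,1,1,1,1).

Computing H_k = (kernel of ∂_k) / (image of ∂_{k+1}):

  H_0: rank C_0 − rank ∂_1 = 6 − 5 = 1, and the invariant factors of ∂_1 are all 1, so H_0 = Z.
  H_1: rank ker ∂_1 − rank ∂_2 = (12 − 5) − 6 = 1, and the invariant factors of ∂_2 are all 1, so H_1 = Z.
  H_2: rank ker ∂_2 − rank ∂_3 = (6 − 6) − 0 = 0, and there is no ∂_3, so H_2 = 0.

H_0 = Z,  H_1 = Z,  H_2 = 0.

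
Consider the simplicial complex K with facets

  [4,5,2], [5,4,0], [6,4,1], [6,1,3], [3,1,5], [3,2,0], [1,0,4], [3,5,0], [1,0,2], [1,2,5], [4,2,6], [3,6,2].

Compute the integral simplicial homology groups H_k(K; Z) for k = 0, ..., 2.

Take the total order 0 < 1 < 2 < 3 < 4 < 5 < 6 on the vertex set. Then K (dimension 2) consists of the simplices:

  0-simplices (7): [0], [1], [2], [3], [4], [5], [6]
  1-simplices (18): [0,1], [0,2], [0,3], [0,4], [0,5], [1,2], [1,3], [1,4], [1,5], [1,6], [2,3], [2,4], [2,5], [2,6], [3,5], [3,6], [4,5], [4,6]
  2-simplices (12): [0,1,2], [0,1,4], [0,2,3], [0,3,5], [0,4,5], [1,2,5], [1,3,5], [1,3,6], [1,4,6], [2,3,6], [2,4,5], [2,4,6]

so the chain groups are C_0 ≅ Z^7, C_1 ≅ Z^18, C_2 ≅ Z^12.

Boundary ∂_1: C_1 → C_0 is given by ∂[p,q] = [q] − [p].
The 7×18 boundary matrix has rank 6 and Smith normal form diag(1,1,1,1,1,1).

∂_2: C_2 → C_1 sends each 2-simplex [p,q,r] to [q,r] − [p,r] + [p,q]. For instance
  ∂[2,4,6] = [4,6] − [2,6] + [2,4],
  ∂[0,4,5] = [4,5] − [0,5] + [0,4].
As a 18×12 matrix over Z this has rank 12, with invariant factors (1,1,1,1,1,1,1,1,1,1,1,2).

From H_k ≅ ker(∂_k) / im(∂_{k+1}) we obtain:

  H_0: rank C_0 − rank ∂_1 = 7 − 6 = 1, and the invariant factors of ∂_1 are all 1, so H_0 ≅ Z.
  H_1: rank ker ∂_1 − rank ∂_2 = (18 − 6) − 12 = 0, and ∂_2 has invariant factor 2 > 1, so H_1 ≅ Z/2.
  H_2: rank ker ∂_2 − rank ∂_3 = (12 − 12) − 0 = 0, and there is no ∂_3, so H_2 ≅ 0.

As a check, the Euler characteristic is 7 − 18 + 12 = 1, which agrees with 1 − 0 + 0 = 1.

H_0 ≅ Z,  H_1 ≅ Z/2,  H_2 = 0.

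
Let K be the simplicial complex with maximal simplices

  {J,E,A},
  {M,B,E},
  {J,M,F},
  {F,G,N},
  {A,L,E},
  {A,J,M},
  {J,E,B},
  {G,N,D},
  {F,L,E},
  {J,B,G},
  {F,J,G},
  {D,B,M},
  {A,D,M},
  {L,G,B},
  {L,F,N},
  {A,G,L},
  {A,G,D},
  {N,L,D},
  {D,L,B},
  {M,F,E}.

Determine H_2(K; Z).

H_2 = 0.

Fix the vertex order A < B < D < E < F < G < J < L < M < N and write every simplex with vertices in increasing order. Then dim K = 2 and the simplices of K are:

  0-simplices (10): A, B, D, E, F, G, J, L, M, N
  1-simplices (30): AD, AE, AG, AJ, AL, AM, BD, BE, BG, BJ, BL, BM, DG, DL, DM, DN, EF, EJ, EL, EM, FG, FJ, FL, FM, FN, GJ, GL, GN, JM, LN
  2-simplices (20): ADG, ADM, AEJ, AEL, AGL, AJM, BDL, BDM, BEJ, BEM, BGJ, BGL, DGN, DLN, EFL, EFM, FGJ, FGN, FJM, FLN

giving chain groups C_0 ≅ Z^10, C_1 ≅ Z^30, C_2 ≅ Z^20.

Boundary ∂_1: C_1 → C_0 maps an edge to its endpoints' difference, ∂[p,q] = q − p. For instance
  ∂FN = N − F.
This gives a 10×30 integer matrix of rank 9; reducing to Smith normal form yields diagonal entries (1,1,1,1,1,1,1,1,1).

∂_2: C_2 → C_1 sends each 2-simplex [p,q,r] to [q,r] − [p,r] + [p,q]. For instance
  ∂DLN = LN − DN + DL,
  ∂FGJ = GJ − FJ + FG.
As a 30×20 matrix over Z this has rank 20, with invariant factors (1,1,1,1,1,1,1,1,1,1,1,1,1,1,1,1,1,1,1,2).

Computing H_k = (kernel of ∂_k) / (image of ∂_{k+1}):

  H_2: rank ker ∂_2 − rank ∂_3 = (20 − 20) − 0 = 0, and there is no ∂_3, so H_2 = 0.

(K is a triangulation of the Klein bottle.)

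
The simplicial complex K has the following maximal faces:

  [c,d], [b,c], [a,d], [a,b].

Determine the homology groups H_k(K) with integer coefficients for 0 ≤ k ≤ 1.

Take the total order a < b < c < d on the vertex set. Then K (dimension 1) consists of the simplices:

  0-simplices (4): a, b, c, d
  1-simplices (4): ab, ad, bc, cd

Hence C_0 ≅ Z^4, C_1 ≅ Z^4.

Boundary ∂_1: C_1 → C_0 maps an edge to its endpoints' difference, ∂[p,q] = q − p.
This gives a 4×4 integer matrix of rank 3; reducing to Smith normal form yields diagonal entries (1,1,1).

Now H_k = ker ∂_k / im ∂_{k+1}, so:

  H_0: rank C_0 − rank ∂_1 = 4 − 3 = 1, and the invariant factors of ∂_1 are all 1, so H_0 = Z.
  H_1: rank ker ∂_1 − rank ∂_2 = (4 − 3) − 0 = 1, and there is no ∂_2, so H_1 = Z.

As a check, the Euler characteristic is 4 − 4 = 0, which agrees with 1 − 1 = 0.
(K is a triangulation of the circle S^1.)

H_0 ≅ Z,  H_1 ≅ Z.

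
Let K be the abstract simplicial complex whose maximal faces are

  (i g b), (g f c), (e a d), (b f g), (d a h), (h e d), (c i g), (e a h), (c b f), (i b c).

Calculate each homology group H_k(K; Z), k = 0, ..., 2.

H_0 = Z^2,  H_1 = 0,  H_2 = Z^2.

Order the vertices as a < b < c < d < e < f < g < h < i. Listing each simplex with vertices in this order, K has dimension 2 with simplices:

  0-simplices (9): a, b, c, d, e, f, g, h, i
  1-simplices (15): ad, ae, ah, bc, bf, bg, bi, cf, cg, ci, de, dh, eh, fg, gi
  2-simplices (10): ade, adh, aeh, bcf, bci, bfg, bgi, cfg, cgi, deh

Hence C_0 ≅ Z^9, C_1 ≅ Z^15, C_2 ≅ Z^10.

Boundary ∂_1: C_1 → C_0 is given by ∂[p,q] = [q] − [p]. For instance
  ∂cg = g − c.
The 9×15 boundary matrix has rank 7 and Smith normal form diag(1,1,1,1,1,1,1).

The boundary map ∂_2: C_2 → C_1 maps a triangle to the signed sum of its edges. For instance
  ∂aeh = eh − ah + ae,
  ∂bgi = gi − bi + bg.
As a 15×10 matrix over Z this has rank 8, with invariant factors (1,1,1,1,1,1,1,1).

Computing H_k = (kernel of ∂_k) / (image of ∂_{k+1}):

  H_0: rank C_0 − rank ∂_1 = 9 − 7 = 2, and the invariant factors of ∂_1 are all 1, so H_0 = Z^2.
  H_1: rank ker ∂_1 − rank ∂_2 = (15 − 7) − 8 = 0, and the invariant factors of ∂_2 are all 1, so H_1 = 0.
  H_2: rank ker ∂_2 − rank ∂_3 = (10 − 8) − 0 = 2, and there is no ∂_3, so H_2 = Z^2.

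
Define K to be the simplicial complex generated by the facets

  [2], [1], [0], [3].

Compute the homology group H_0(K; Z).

H_0 ≅ Z^4.

We work with the vertex ordering 0 < 1 < 2 < 3. The simplices of K, each written with vertices in increasing order, are:

  0-simplices (4): [0], [1], [2], [3]

so the chain groups are C_0 ≅ Z^4.

Now H_k = ker ∂_k / im ∂_{k+1}, so:

  H_0: rank C_0 − rank ∂_1 = 4 − 0 = 4, and there is no ∂_1, so H_0 ≅ Z^4.

(K is a triangulation of a set of 4 points.)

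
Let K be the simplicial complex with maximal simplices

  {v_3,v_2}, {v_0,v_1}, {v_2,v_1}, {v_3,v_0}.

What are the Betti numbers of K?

Fix the vertex order v_0 < v_1 < v_2 < v_3 and write every simplex with vertices in increasing order. Then dim K = 1 and the simplices of K are:

  0-simplices (4): [v_0], [v_1], [v_2], [v_3]
  1-simplices (4): [v_0,v_1], [v_0,v_3], [v_1,v_2], [v_2,v_3]

so the chain groups are C_0 ≅ Z^4, C_1 ≅ Z^4.

∂_1: C_1 → C_0 is given by ∂[p,q] = [q] − [p]. For instance
  ∂[v_0,v_3] = [v_3] − [v_0].
This gives a 4×4 integer matrix of rank 3; reducing to Smith normal form yields diagonal entries (1,1,1).

Reading off H_k = ker ∂_k / im ∂_{k+1}:

  H_0: rank C_0 − rank ∂_1 = 4 − 3 = 1, and the invariant factors of ∂_1 are all 1, so H_0 ≅ Z.
  H_1: rank ker ∂_1 − rank ∂_2 = (4 − 3) − 0 = 1, and there is no ∂_2, so H_1 ≅ Z.

As a check, the Euler characteristic is 4 − 4 = 0, which agrees with 1 − 1 = 0.

Hence the Betti numbers are b_0 = 1, b_1 = 1.

b_0 = 1, b_1 = 1.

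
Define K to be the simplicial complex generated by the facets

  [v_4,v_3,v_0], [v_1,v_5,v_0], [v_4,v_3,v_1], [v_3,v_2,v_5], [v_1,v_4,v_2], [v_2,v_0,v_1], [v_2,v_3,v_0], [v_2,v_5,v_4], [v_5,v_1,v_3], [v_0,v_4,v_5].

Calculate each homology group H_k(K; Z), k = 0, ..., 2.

We work with the vertex ordering v_0 < v_1 < v_2 < v_3 < v_4 < v_5. The simplices of K, each written with vertices in increasing order, are:

  0-simplices (6): [v_0], [v_1], [v_2], [v_3], [v_4], [v_5]
  1-simplices (15): (15 of them)
  2-simplices (10): [v_0,v_1,v_2], [v_0,v_1,v_5], [v_0,v_2,v_3], [v_0,v_3,v_4], [v_0,v_4,v_5], [v_1,v_2,v_4], [v_1,v_3,v_4], [v_1,v_3,v_5], [v_2,v_3,v_5], [v_2,v_4,v_5]

Hence C_0 ≅ Z^6, C_1 ≅ Z^15, C_2 ≅ Z^10.

Boundary ∂_1: C_1 → C_0 sends each edge [p,q] (with p < q) to q − p. For instance
  ∂[v_0,v_1] = [v_1] − [v_0].
This gives a 6×15 integer matrix of rank 5; reducing to Smith normal form yields diagonal entries (1,1,1,1,1).

∂_2: C_2 → C_1 maps a triangle to the signed sum of its edges. For instance
  ∂[v_1,v_2,v_4] = [v_2,v_4] − [v_1,v_4] + [v_1,v_2],
  ∂[v_1,v_3,v_5] = [v_3,v_5] − [v_1,v_5] + [v_1,v_3].
The resulting 15×10 matrix has rank 10, and its Smith normal form has invariant factors (1,1,1,1,1,1,1,1,1,2).

Computing H_k = (kernel of ∂_k) / (image of ∂_{k+1}):

  H_0: rank C_0 − rank ∂_1 = 6 − 5 = 1, and the invariant factors of ∂_1 are all 1, so H_0 ≅ Z.
  H_1: rank ker ∂_1 − rank ∂_2 = (15 − 5) − 10 = 0, and ∂_2 has invariant factor 2 > 1, so H_1 ≅ Z/2.
  H_2: rank ker ∂_2 − rank ∂_3 = (10 − 10) − 0 = 0, and there is no ∂_3, so H_2 ≅ 0.

As a check, the Euler characteristic is 6 − 15 + 10 = 1, which agrees with 1 − 0 + 0 = 1.

H_0 ≅ Z,  H_1 ≅ Z/2,  H_2 = 0.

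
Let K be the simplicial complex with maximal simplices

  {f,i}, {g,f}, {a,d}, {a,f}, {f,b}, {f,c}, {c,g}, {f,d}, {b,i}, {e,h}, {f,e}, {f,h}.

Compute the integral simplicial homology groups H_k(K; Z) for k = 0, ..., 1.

H_0 = Z,  H_1 = Z^4.

We work with the vertex ordering a < b < c < d < e < f < g < h < i. The simplices of K, each written with vertices in increasing order, are:

  0-simplices (9): a, b, c, d, e, f, g, h, i
  1-simplices (12): ad, af, bf, bi, cf, cg, df, ef, eh, fg, fh, fi

giving chain groups C_0 ≅ Z^9, C_1 ≅ Z^12.

The boundary map ∂_1: C_1 → C_0 maps an edge to its endpoints' difference, ∂[p,q] = q − p.
This gives a 9×12 integer matrix of rank 8; reducing to Smith normal form yields diagonal entries (1,1,1,1,1,1,1,1).

From H_k ≅ ker(∂_k) / im(∂_{k+1}) we obtain:

  H_0: rank C_0 − rank ∂_1 = 9 − 8 = 1, and the invariant factors of ∂_1 are all 1, so H_0 ≅ Z.
  H_1: rank ker ∂_1 − rank ∂_2 = (12 − 8) − 0 = 4, and there is no ∂_2, so H_1 ≅ Z^4.

(K is a triangulation of a wedge of 4 circles.)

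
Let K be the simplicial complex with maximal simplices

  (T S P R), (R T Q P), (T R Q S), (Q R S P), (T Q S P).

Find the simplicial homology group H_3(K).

Order the vertices as P < Q < R < S < T. Listing each simplex with vertices in this order, K has dimension 3 with simplices:

  0-simplices (5): P, Q, R, S, T
  1-simplices (10): PQ, PR, PS, PT, QR, QS, QT, RS, RT, ST
  2-simplices (10): PQR, PQS, PQT, PRS, PRT, PST, QRS, QRT, QST, RST
  3-simplices (5): PQRS, PQRT, PQST, PRST, QRST

giving chain groups C_0 ≅ Z^5, C_1 ≅ Z^10, C_2 ≅ Z^10, C_3 ≅ Z^5.

The boundary map ∂_1: C_1 → C_0 sends each edge [p,q] (with p < q) to q − p. For instance
  ∂PS = S − P.
The resulting 5×10 matrix has rank 4, and its Smith normal form has invariant factors (1,1,1,1).

Boundary ∂_2: C_2 → C_1 maps a triangle to the signed sum of its edges. For instance
  ∂PST = ST − PT + PS,
  ∂PRS = RS − PS + PR.
The resulting 10×10 matrix has rank 6, and its Smith normal form has invariant factors (1,1,1,1,1,1).

Boundary ∂_3: C_3 → C_2 sends each 3-simplex σ to the alternating sum Σ_i (−1)^i (σ with its i-th vertex removed). For instance
  ∂PQST = QST − PST + PQT − PQS,
  ∂PQRT = QRT − PRT + PQT − PQR.
This gives a 10×5 integer matrix of rank 4; reducing to Smith normal form yields diagonal entries (1,1,1,1).

Now H_k = ker ∂_k / im ∂_{k+1}, so:

  H_3: rank ker ∂_3 − rank ∂_4 = (5 − 4) − 0 = 1, and there is no ∂_4, so H_3 ≅ Z.

(K is a triangulation of the 3-sphere S^3.)

H_3 ≅ Z.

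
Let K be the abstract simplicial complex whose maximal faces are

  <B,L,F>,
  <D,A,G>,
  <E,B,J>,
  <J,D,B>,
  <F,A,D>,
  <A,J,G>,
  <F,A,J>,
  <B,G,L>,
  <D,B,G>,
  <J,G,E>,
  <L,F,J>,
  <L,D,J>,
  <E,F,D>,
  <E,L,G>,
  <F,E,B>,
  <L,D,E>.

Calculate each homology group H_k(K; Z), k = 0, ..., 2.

H_0 ≅ Z,  H_1 ≅ Z^2,  H_2 ≅ Z.

Fix the vertex order A < B < D < E < F < G < J < L and write every simplex with vertices in increasing order. Then dim K = 2 and the simplices of K are:

  0-simplices (8): A, B, D, E, F, G, J, L
  1-simplices (24): AD, AF, AG, AJ, BD, BE, BF, BG, BJ, BL, DE, DF, DG, DJ, DL, EF, EG, EJ, EL, FJ, FL, GJ, GL, JL
  2-simplices (16): ADF, ADG, AFJ, AGJ, BDG, BDJ, BEF, BEJ, BFL, BGL, DEF, DEL, DJL, EGJ, EGL, FJL

so the chain groups are C_0 ≅ Z^8, C_1 ≅ Z^24, C_2 ≅ Z^16.

∂_1: C_1 → C_0 maps an edge to its endpoints' difference, ∂[p,q] = q − p. For instance
  ∂DG = G − D.
As a 8×24 matrix over Z this has rank 7, with invariant factors (1,1,1,1,1,1,1).

Boundary ∂_2: C_2 → C_1 sends each 2-simplex [p,q,r] to [q,r] − [p,r] + [p,q]. For instance
  ∂FJL = JL − FL + FJ,
  ∂EGL = GL − EL + EG.
This gives a 24×16 integer matrix of rank 15; reducing to Smith normal form yields diagonal entries (1,1,1,1,1,1,1,1,1,1,1,1,1,1,1).

Now H_k = ker ∂_k / im ∂_{k+1}, so:

  H_0: rank C_0 − rank ∂_1 = 8 − 7 = 1, and the invariant factors of ∂_1 are all 1, so H_0 = Z.
  H_1: rank ker ∂_1 − rank ∂_2 = (24 − 7) − 15 = 2, and the invariant factors of ∂_2 are all 1, so H_1 = Z^2.
  H_2: rank ker ∂_2 − rank ∂_3 = (16 − 15) − 0 = 1, and there is no ∂_3, so H_2 = Z.

As a check, the Euler characteristic is 8 − 24 + 16 = 0, which agrees with 1 − 2 + 1 = 0.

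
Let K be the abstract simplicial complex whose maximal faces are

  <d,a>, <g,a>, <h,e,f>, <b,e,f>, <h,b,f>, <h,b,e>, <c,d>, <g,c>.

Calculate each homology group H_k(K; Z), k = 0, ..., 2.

Fix the vertex order a < b < c < d < e < f < g < h and write every simplex with vertices in increasing order. Then dim K = 2 and the simplices of K are:

  0-simplices (8): a, b, c, d, e, f, g, h
  1-simplices (10): ad, ag, be, bf, bh, cd, cg, ef, eh, fh
  2-simplices (4): bef, beh, bfh, efh

Hence C_0 ≅ Z^8, C_1 ≅ Z^10, C_2 ≅ Z^4.

∂_1: C_1 → C_0 is given by ∂[p,q] = [q] − [p]. For instance
  ∂bh = h − b.
The resulting 8×10 matrix has rank 6, and its Smith normal form has invariant factors (1,1,1,1,1,1).

Boundary ∂_2: C_2 → C_1 maps a triangle to the signed sum of its edges. For instance
  ∂bfh = fh − bh + bf,
  ∂efh = fh − eh + ef.
The resulting 10×4 matrix has rank 3, and its Smith normal form has invariant factors (1,1,1).

From H_k ≅ ker(∂_k) / im(∂_{k+1}) we obtain:

  H_0: rank C_0 − rank ∂_1 = 8 − 6 = 2, and the invariant factors of ∂_1 are all 1, so H_0 ≅ Z^2.
  H_1: rank ker ∂_1 − rank ∂_2 = (10 − 6) − 3 = 1, and the invariant factors of ∂_2 are all 1, so H_1 ≅ Z.
  H_2: rank ker ∂_2 − rank ∂_3 = (4 − 3) − 0 = 1, and there is no ∂_3, so H_2 ≅ Z.

H_0 ≅ Z^2,  H_1 ≅ Z,  H_2 ≅ Z.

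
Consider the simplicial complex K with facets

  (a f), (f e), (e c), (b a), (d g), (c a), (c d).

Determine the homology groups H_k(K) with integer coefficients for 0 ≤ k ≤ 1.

Take the total order a < b < c < d < e < f < g on the vertex set. Then K (dimension 1) consists of the simplices:

  0-simplices (7): a, b, c, d, e, f, g
  1-simplices (7): ab, ac, af, cd, ce, dg, ef

Hence C_0 ≅ Z^7, C_1 ≅ Z^7.

The boundary map ∂_1: C_1 → C_0 maps an edge to its endpoints' difference, ∂[p,q] = q − p. For instance
  ∂ce = e − c.
The 7×7 boundary matrix has rank 6 and Smith normal form diag(1,1,1,1,1,1).

Computing H_k = (kernel of ∂_k) / (image of ∂_{k+1}):

  H_0: rank C_0 − rank ∂_1 = 7 − 6 = 1, and the invariant factors of ∂_1 are all 1, so H_0 = Z.
  H_1: rank ker ∂_1 − rank ∂_2 = (7 − 6) − 0 = 1, and there is no ∂_2, so H_1 = Z.

H_0 ≅ Z,  H_1 ≅ Z.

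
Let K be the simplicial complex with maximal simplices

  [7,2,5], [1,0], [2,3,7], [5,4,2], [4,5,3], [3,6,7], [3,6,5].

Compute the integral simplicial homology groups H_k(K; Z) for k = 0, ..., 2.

H_0 ≅ Z^2,  H_1 ≅ Z,  H_2 = 0.

Take the total order 0 < 1 < 2 < 3 < 4 < 5 < 6 < 7 on the vertex set. Then K (dimension 2) consists of the simplices:

  0-simplices (8): [0], [1], [2], [3], [4], [5], [6], [7]
  1-simplices (13): [0,1], [2,3], [2,4], [2,5], [2,7], [3,4], [3,5], [3,6], [3,7], [4,5], [5,6], [5,7], [6,7]
  2-simplices (6): [2,3,7], [2,4,5], [2,5,7], [3,4,5], [3,5,6], [3,6,7]

Hence C_0 ≅ Z^8, C_1 ≅ Z^13, C_2 ≅ Z^6.

∂_1: C_1 → C_0 maps an edge to its endpoints' difference, ∂[p,q] = q − p. For instance
  ∂[0,1] = [1] − [0].
The 8×13 boundary matrix has rank 6 and Smith normal form diag(1,1,1,1,1,1).

Boundary ∂_2: C_2 → C_1 maps a triangle to the signed sum of its edges. For instance
  ∂[3,5,6] = [5,6] − [3,6] + [3,5],
  ∂[3,4,5] = [4,5] − [3,5] + [3,4].
As a 13×6 matrix over Z this has rank 6, with invariant factors (1,1,1,1,1,1).

Reading off H_k = ker ∂_k / im ∂_{k+1}:

  H_0: rank C_0 − rank ∂_1 = 8 − 6 = 2, and the invariant factors of ∂_1 are all 1, so H_0 ≅ Z^2.
  H_1: rank ker ∂_1 − rank ∂_2 = (13 − 6) − 6 = 1, and the invariant factors of ∂_2 are all 1, so H_1 ≅ Z.
  H_2: rank ker ∂_2 − rank ∂_3 = (6 − 6) − 0 = 0, and there is no ∂_3, so H_2 ≅ 0.

As a check, the Euler characteristic is 8 − 13 + 6 = 1, which agrees with 2 − 1 + 0 = 1.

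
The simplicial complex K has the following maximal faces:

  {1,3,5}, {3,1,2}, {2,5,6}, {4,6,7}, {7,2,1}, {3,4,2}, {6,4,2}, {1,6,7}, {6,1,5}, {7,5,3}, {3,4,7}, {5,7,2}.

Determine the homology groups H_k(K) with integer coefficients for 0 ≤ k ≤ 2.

H_0 ≅ Z,  H_1 ≅ Z_2,  H_2 = 0.

Order the vertices as 1 < 2 < 3 < 4 < 5 < 6 < 7. Listing each simplex with vertices in this order, K has dimension 2 with simplices:

  0-simplices (7): [1], [2], [3], [4], [5], [6], [7]
  1-simplices (18): [1,2], [1,3], [1,5], [1,6], [1,7], [2,3], [2,4], [2,5], [2,6], [2,7], [3,4], [3,5], [3,7], [4,6], [4,7], [5,6], [5,7], [6,7]
  2-simplices (12): [1,2,3], [1,2,7], [1,3,5], [1,5,6], [1,6,7], [2,3,4], [2,4,6], [2,5,6], [2,5,7], [3,4,7], [3,5,7], [4,6,7]

Hence C_0 ≅ Z^7, C_1 ≅ Z^18, C_2 ≅ Z^12.

Boundary ∂_1: C_1 → C_0 maps an edge to its endpoints' difference, ∂[p,q] = q − p. For instance
  ∂[1,6] = [6] − [1].
The 7×18 boundary matrix has rank 6 and Smith normal form diag(1,1,1,1,1,1).

Boundary ∂_2: C_2 → C_1 maps a triangle to the signed sum of its edges. For instance
  ∂[4,6,7] = [6,7] − [4,7] + [4,6],
  ∂[1,3,5] = [3,5] − [1,5] + [1,3].
As a 18×12 matrix over Z this has rank 12, with invariant factors (1,1,1,1,1,1,1,1,1,1,1,2).

Computing H_k = (kernel of ∂_k) / (image of ∂_{k+1}):

  H_0: rank C_0 − rank ∂_1 = 7 − 6 = 1, and the invariant factors of ∂_1 are all 1, so H_0 ≅ Z.
  H_1: rank ker ∂_1 − rank ∂_2 = (18 − 6) − 12 = 0, and ∂_2 has invariant factor 2 > 1, so H_1 ≅ Z_2.
  H_2: rank ker ∂_2 − rank ∂_3 = (12 − 12) − 0 = 0, and there is no ∂_3, so H_2 ≅ 0.

As a check, the Euler characteristic is 7 − 18 + 12 = 1, which agrees with 1 − 0 + 0 = 1.
(K is a triangulation of the real projective plane RP^2.)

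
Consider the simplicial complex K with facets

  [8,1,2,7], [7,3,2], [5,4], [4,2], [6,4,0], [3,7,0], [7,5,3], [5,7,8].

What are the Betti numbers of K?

b_0 = 1, b_1 = 2, b_2 = 0, b_3 = 0.

Take the total order 0 < 1 < 2 < 3 < 4 < 5 < 6 < 7 < 8 on the vertex set. Then K (dimension 3) consists of the simplices:

  0-simplices (9): [0], [1], [2], [3], [4], [5], [6], [7], [8]
  1-simplices (18): [0,3], [0,4], [0,6], [0,7], [1,2], [1,7], [1,8], [2,3], [2,4], [2,7], [2,8], [3,5], [3,7], [4,5], [4,6], [5,7], [5,8], [7,8]
  2-simplices (9): [0,3,7], [0,4,6], [1,2,7], [1,2,8], [1,7,8], [2,3,7], [2,7,8], [3,5,7], [5,7,8]
  3-simplices (1): [1,2,7,8]

so the chain groups are C_0 ≅ Z^9, C_1 ≅ Z^18, C_2 ≅ Z^9, C_3 ≅ Z^1.

Boundary ∂_1: C_1 → C_0 is given by ∂[p,q] = [q] − [p]. For instance
  ∂[2,7] = [7] − [2].
The resulting 9×18 matrix has rank 8, and its Smith normal form has invariant factors (1,1,1,1,1,1,1,1).

Boundary ∂_2: C_2 → C_1 sends each 2-simplex [p,q,r] to [q,r] − [p,r] + [p,q]. For instance
  ∂[2,7,8] = [7,8] − [2,8] + [2,7],
  ∂[1,7,8] = [7,8] − [1,8] + [1,7].
As a 18×9 matrix over Z this has rank 8, with invariant factors (1,1,1,1,1,1,1,1).

∂_3: C_3 → C_2 sends each 3-simplex σ to the alternating sum Σ_i (−1)^i (σ with its i-th vertex removed). For instance
  ∂[1,2,7,8] = [2,7,8] − [1,7,8] + [1,2,8] − [1,2,7].
The 9×1 boundary matrix has rank 1 and Smith normal form diag(1).

Computing H_k = (kernel of ∂_k) / (image of ∂_{k+1}):

  H_0: rank C_0 − rank ∂_1 = 9 − 8 = 1, and the invariant factors of ∂_1 are all 1, so H_0 ≅ Z.
  H_1: rank ker ∂_1 − rank ∂_2 = (18 − 8) − 8 = 2, and the invariant factors of ∂_2 are all 1, so H_1 ≅ Z^2.
  H_2: rank ker ∂_2 − rank ∂_3 = (9 − 8) − 1 = 0, and the invariant factors of ∂_3 are all 1, so H_2 ≅ 0.
  H_3: rank ker ∂_3 − rank ∂_4 = (1 − 1) − 0 = 0, and there is no ∂_4, so H_3 ≅ 0.

Hence the Betti numbers are b_0 = 1, b_1 = 2, b_2 = 0, b_3 = 0.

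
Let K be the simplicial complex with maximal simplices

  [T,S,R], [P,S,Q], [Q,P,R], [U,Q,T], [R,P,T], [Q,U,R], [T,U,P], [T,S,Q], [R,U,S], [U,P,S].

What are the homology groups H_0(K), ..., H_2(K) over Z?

H_0 ≅ Z,  H_1 ≅ Z/2Z,  H_2 = 0.

Take the total order P < Q < R < S < T < U on the vertex set. Then K (dimension 2) consists of the simplices:

  0-simplices (6): P, Q, R, S, T, U
  1-simplices (15): PQ, PR, PS, PT, PU, QR, QS, QT, QU, RS, RT, RU, ST, SU, TU
  2-simplices (10): PQR, PQS, PRT, PSU, PTU, QRU, QST, QTU, RST, RSU

giving chain groups C_0 ≅ Z^6, C_1 ≅ Z^15, C_2 ≅ Z^10.

The boundary map ∂_1: C_1 → C_0 sends each edge [p,q] (with p < q) to q − p. For instance
  ∂QU = U − Q.
This gives a 6×15 integer matrix of rank 5; reducing to Smith normal form yields diagonal entries (1,1,1,1,1).

Boundary ∂_2: C_2 → C_1 sends each 2-simplex [p,q,r] to [q,r] − [p,r] + [p,q]. For instance
  ∂PSU = SU − PU + PS,
  ∂PQR = QR − PR + PQ.
The 15×10 boundary matrix has rank 10 and Smith normal form diag(1,1,1,1,1,1,1,1,1,2).

From H_k ≅ ker(∂_k) / im(∂_{k+1}) we obtain:

  H_0: rank C_0 − rank ∂_1 = 6 − 5 = 1, and the invariant factors of ∂_1 are all 1, so H_0 ≅ Z.
  H_1: rank ker ∂_1 − rank ∂_2 = (15 − 5) − 10 = 0, and ∂_2 has invariant factor 2 > 1, so H_1 ≅ Z/2Z.
  H_2: rank ker ∂_2 − rank ∂_3 = (10 − 10) − 0 = 0, and there is no ∂_3, so H_2 ≅ 0.

As a check, the Euler characteristic is 6 − 15 + 10 = 1, which agrees with 1 − 0 + 0 = 1.
(K is a triangulation of the real projective plane RP^2.)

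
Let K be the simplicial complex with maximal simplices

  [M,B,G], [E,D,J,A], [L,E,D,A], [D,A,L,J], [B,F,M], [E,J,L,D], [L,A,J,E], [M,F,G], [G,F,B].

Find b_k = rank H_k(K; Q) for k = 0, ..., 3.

Take the total order A < B < D < E < F < G < J < L < M on the vertex set. Then K (dimension 3) consists of the simplices:

  0-simplices (9): A, B, D, E, F, G, J, L, M
  1-simplices (16): AD, AE, AJ, AL, BF, BG, BM, DE, DJ, DL, EJ, EL, FG, FM, GM, JL
  2-simplices (14): ADE, ADJ, ADL, AEJ, AEL, AJL, BFG, BFM, BGM, DEJ, DEL, DJL, EJL, FGM
  3-simplices (5): ADEJ, ADEL, ADJL, AEJL, DEJL

giving chain groups C_0 ≅ Z^9, C_1 ≅ Z^16, C_2 ≅ Z^14, C_3 ≅ Z^5.

Boundary ∂_1: C_1 → C_0 maps an edge to its endpoints' difference, ∂[p,q] = q − p.
The 9×16 boundary matrix has rank 7 and Smith normal form diag(1,1,1,1,1,1,1).

∂_2: C_2 → C_1 acts by ∂[p,q,r] = [q,r] − [p,r] + [p,q]. For instance
  ∂AEJ = EJ − AJ + AE,
  ∂DEJ = EJ − DJ + DE.
As a 16×14 matrix over Z this has rank 9, with invariant factors (1,1,1,1,1,1,1,1,1).

Boundary ∂_3: C_3 → C_2 sends each 3-simplex σ to the alternating sum Σ_i (−1)^i (σ with its i-th vertex removed). For instance
  ∂AEJL = EJL − AJL + AEL − AEJ,
  ∂DEJL = EJL − DJL + DEL − DEJ.
This gives a 14×5 integer matrix of rank 4; reducing to Smith normal form yields diagonal entries (1,1,1,1).

From H_k ≅ ker(∂_k) / im(∂_{k+1}) we obtain:

  H_0: rank C_0 − rank ∂_1 = 9 − 7 = 2, and the invariant factors of ∂_1 are all 1, so H_0 = Z^2.
  H_1: rank ker ∂_1 − rank ∂_2 = (16 − 7) − 9 = 0, and the invariant factors of ∂_2 are all 1, so H_1 = 0.
  H_2: rank ker ∂_2 − rank ∂_3 = (14 − 9) − 4 = 1, and the invariant factors of ∂_3 are all 1, so H_2 = Z.
  H_3: rank ker ∂_3 − rank ∂_4 = (5 − 4) − 0 = 1, and there is no ∂_4, so H_3 = Z.

Hence the Betti numbers are b_0 = 2, b_1 = 0, b_2 = 1, b_3 = 1.

b_0 = 2, b_1 = 0, b_2 = 1, b_3 = 1.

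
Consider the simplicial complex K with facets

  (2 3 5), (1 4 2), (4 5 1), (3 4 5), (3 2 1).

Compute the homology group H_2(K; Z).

H_2 ≅ 0.

Fix the vertex order 1 < 2 < 3 < 4 < 5 and write every simplex with vertices in increasing order. Then dim K = 2 and the simplices of K are:

  0-simplices (5): [1], [2], [3], [4], [5]
  1-simplices (10): [1,2], [1,3], [1,4], [1,5], [2,3], [2,4], [2,5], [3,4], [3,5], [4,5]
  2-simplices (5): [1,2,3], [1,2,4], [1,4,5], [2,3,5], [3,4,5]

giving chain groups C_0 ≅ Z^5, C_1 ≅ Z^10, C_2 ≅ Z^5.

Boundary ∂_1: C_1 → C_0 is given by ∂[p,q] = [q] − [p].
This gives a 5×10 integer matrix of rank 4; reducing to Smith normal form yields diagonal entries (1,1,1,1).

∂_2: C_2 → C_1 maps a triangle to the signed sum of its edges. For instance
  ∂[3,4,5] = [4,5] − [3,5] + [3,4],
  ∂[1,2,3] = [2,3] − [1,3] + [1,2].
The resulting 10×5 matrix has rank 5, and its Smith normal form has invariant factors (1,1,1,1,1).

Reading off H_k = ker ∂_k / im ∂_{k+1}:

  H_2: rank ker ∂_2 − rank ∂_3 = (5 − 5) − 0 = 0, and there is no ∂_3, so H_2 ≅ 0.

(K is a triangulation of the Möbius band.)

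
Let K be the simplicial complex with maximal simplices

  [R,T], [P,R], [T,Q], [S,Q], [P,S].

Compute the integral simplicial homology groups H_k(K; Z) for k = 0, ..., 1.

Order the vertices as P < Q < R < S < T. Listing each simplex with vertices in this order, K has dimension 1 with simplices:

  0-simplices (5): P, Q, R, S, T
  1-simplices (5): PR, PS, QS, QT, RT

giving chain groups C_0 ≅ Z^5, C_1 ≅ Z^5.

Boundary ∂_1: C_1 → C_0 is given by ∂[p,q] = [q] − [p].
As a 5×5 matrix over Z this has rank 4, with invariant factors (1,1,1,1).

Computing H_k = (kernel of ∂_k) / (image of ∂_{k+1}):

  H_0: rank C_0 − rank ∂_1 = 5 − 4 = 1, and the invariant factors of ∂_1 are all 1, so H_0 = Z.
  H_1: rank ker ∂_1 − rank ∂_2 = (5 − 4) − 0 = 1, and there is no ∂_2, so H_1 = Z.

(K is a triangulation of the circle S^1.)

H_0 = Z,  H_1 = Z.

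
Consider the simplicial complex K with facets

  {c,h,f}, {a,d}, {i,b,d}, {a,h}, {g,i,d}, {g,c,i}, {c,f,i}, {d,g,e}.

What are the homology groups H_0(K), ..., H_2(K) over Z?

H_0 ≅ Z,  H_1 ≅ Z,  H_2 = 0.

We work with the vertex ordering a < b < c < d < e < f < g < h < i. The simplices of K, each written with vertices in increasing order, are:

  0-simplices (9): a, b, c, d, e, f, g, h, i
  1-simplices (15): ad, ah, bd, bi, cf, cg, ch, ci, de, dg, di, eg, fh, fi, gi
  2-simplices (6): bdi, cfh, cfi, cgi, deg, dgi

giving chain groups C_0 ≅ Z^9, C_1 ≅ Z^15, C_2 ≅ Z^6.

∂_1: C_1 → C_0 sends each edge [p,q] (with p < q) to q − p.
The resulting 9×15 matrix has rank 8, and its Smith normal form has invariant factors (1,1,1,1,1,1,1,1).

Boundary ∂_2: C_2 → C_1 sends each 2-simplex [p,q,r] to [q,r] − [p,r] + [p,q]. For instance
  ∂deg = eg − dg + de,
  ∂cfh = fh − ch + cf.
As a 15×6 matrix over Z this has rank 6, with invariant factors (1,1,1,1,1,1).

Computing H_k = (kernel of ∂_k) / (image of ∂_{k+1}):

  H_0: rank C_0 − rank ∂_1 = 9 − 8 = 1, and the invariant factors of ∂_1 are all 1, so H_0 = Z.
  H_1: rank ker ∂_1 − rank ∂_2 = (15 − 8) − 6 = 1, and the invariant factors of ∂_2 are all 1, so H_1 = Z.
  H_2: rank ker ∂_2 − rank ∂_3 = (6 − 6) − 0 = 0, and there is no ∂_3, so H_2 = 0.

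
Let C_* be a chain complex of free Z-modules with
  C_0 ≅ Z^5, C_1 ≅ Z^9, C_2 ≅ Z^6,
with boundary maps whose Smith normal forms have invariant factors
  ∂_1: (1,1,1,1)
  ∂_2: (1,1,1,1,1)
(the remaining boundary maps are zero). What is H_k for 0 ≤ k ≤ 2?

H_0 ≅ Z,  H_1 = 0,  H_2 ≅ Z.

H_0: b_0 = 5 − 0 − 4 = 1; torsion from ∂_1 factors > 1: none. So H_0 ≅ Z.
H_1: b_1 = 9 − 4 − 5 = 0; torsion from ∂_2 factors > 1: none. So H_1 ≅ 0.
H_2: b_2 = 6 − 5 − 0 = 1; torsion from ∂_3 factors > 1: none. So H_2 ≅ Z.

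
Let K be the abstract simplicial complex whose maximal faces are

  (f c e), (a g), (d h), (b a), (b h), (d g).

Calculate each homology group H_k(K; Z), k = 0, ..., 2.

H_0 = Z^2,  H_1 = Z,  H_2 = 0.

K has 8 vertices, 8 edges, 1 triangle.
rank ∂_0 = 0, rank ∂_1 = 6 ⇒ b_0 = 8 − 0 − 6 = 2; all invariant factors of ∂_1 are 1 so no torsion. So H_0 ≅ Z^2.
rank ∂_1 = 6, rank ∂_2 = 1 ⇒ b_1 = 8 − 6 − 1 = 1; all invariant factors of ∂_2 are 1 so no torsion. So H_1 ≅ Z.
rank ∂_2 = 1, rank ∂_3 = 0 ⇒ b_2 = 1 − 1 − 0 = 0. So H_2 ≅ 0.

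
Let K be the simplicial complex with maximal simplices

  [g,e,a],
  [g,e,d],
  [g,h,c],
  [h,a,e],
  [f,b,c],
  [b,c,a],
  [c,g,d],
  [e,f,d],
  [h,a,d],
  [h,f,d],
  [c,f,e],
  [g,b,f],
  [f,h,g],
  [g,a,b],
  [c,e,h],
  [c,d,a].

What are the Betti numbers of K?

Order the vertices as a < b < c < d < e < f < g < h. Listing each simplex with vertices in this order, K has dimension 2 with simplices:

  0-simplices (8): a, b, c, d, e, f, g, h
  1-simplices (24): ab, ac, ad, ae, ag, ah, bc, bf, bg, cd, ce, cf, cg, ch, de, df, dg, dh, ef, eg, eh, fg, fh, gh
  2-simplices (16): abc, abg, acd, adh, aeg, aeh, bcf, bfg, cdg, cef, ceh, cgh, def, deg, dfh, fgh

Hence C_0 ≅ Z^8, C_1 ≅ Z^24, C_2 ≅ Z^16.

Boundary ∂_1: C_1 → C_0 is given by ∂[p,q] = [q] − [p]. For instance
  ∂eh = h − e.
The resulting 8×24 matrix has rank 7, and its Smith normal form has invariant factors (1,1,1,1,1,1,1).

Boundary ∂_2: C_2 → C_1 sends each 2-simplex [p,q,r] to [q,r] − [p,r] + [p,q]. For instance
  ∂abg = bg − ag + ab,
  ∂aeh = eh − ah + ae.
The 24×16 boundary matrix has rank 15 and Smith normal form diag(1,1,1,1,1,1,1,1,1,1,1,1,1,1,1).

From H_k ≅ ker(∂_k) / im(∂_{k+1}) we obtain:

  H_0: rank C_0 − rank ∂_1 = 8 − 7 = 1, and the invariant factors of ∂_1 are all 1, so H_0 = Z.
  H_1: rank ker ∂_1 − rank ∂_2 = (24 − 7) − 15 = 2, and the invariant factors of ∂_2 are all 1, so H_1 = Z^2.
  H_2: rank ker ∂_2 − rank ∂_3 = (16 − 15) − 0 = 1, and there is no ∂_3, so H_2 = Z.

Hence the Betti numbers are b_0 = 1, b_1 = 2, b_2 = 1.

b_0 = 1, b_1 = 2, b_2 = 1.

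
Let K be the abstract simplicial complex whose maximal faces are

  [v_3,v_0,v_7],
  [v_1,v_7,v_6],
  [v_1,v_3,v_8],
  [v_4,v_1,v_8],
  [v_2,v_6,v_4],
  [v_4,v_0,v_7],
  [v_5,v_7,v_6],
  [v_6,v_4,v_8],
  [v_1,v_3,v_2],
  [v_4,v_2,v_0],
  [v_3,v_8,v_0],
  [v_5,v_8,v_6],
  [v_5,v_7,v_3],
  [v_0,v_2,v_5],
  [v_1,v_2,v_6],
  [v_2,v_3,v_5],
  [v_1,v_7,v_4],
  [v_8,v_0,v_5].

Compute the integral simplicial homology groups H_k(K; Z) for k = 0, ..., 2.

H_0 = Z,  H_1 = Z ⊕ Z/2Z,  H_2 = 0.

Take the total order v_0 < v_1 < v_2 < v_3 < v_4 < v_5 < v_6 < v_7 < v_8 on the vertex set. Then K (dimension 2) consists of the simplices:

  0-simplices (9): [v_0], [v_1], [v_2], [v_3], [v_4], [v_5], [v_6], [v_7], [v_8]
  1-simplices (27): (27 of them)
  2-simplices (18): (18 of them)

giving chain groups C_0 ≅ Z^9, C_1 ≅ Z^27, C_2 ≅ Z^18.

Boundary ∂_1: C_1 → C_0 is given by ∂[p,q] = [q] − [p]. For instance
  ∂[v_0,v_4] = [v_4] − [v_0].
The resulting 9×27 matrix has rank 8, and its Smith normal form has invariant factors (1,1,1,1,1,1,1,1).

∂_2: C_2 → C_1 sends each 2-simplex [p,q,r] to [q,r] − [p,r] + [p,q]. For instance
  ∂[v_2,v_3,v_5] = [v_3,v_5] − [v_2,v_5] + [v_2,v_3],
  ∂[v_0,v_3,v_7] = [v_3,v_7] − [v_0,v_7] + [v_0,v_3].
The 27×18 boundary matrix has rank 18 and Smith normal form diag(1,1,1,1,1,1,1,1,1,1,1,1,1,1,1,1,1,2).

Reading off H_k = ker ∂_k / im ∂_{k+1}:

  H_0: rank C_0 − rank ∂_1 = 9 − 8 = 1, and the invariant factors of ∂_1 are all 1, so H_0 ≅ Z.
  H_1: rank ker ∂_1 − rank ∂_2 = (27 − 8) − 18 = 1, and ∂_2 has invariant factor 2 > 1, so H_1 ≅ Z ⊕ Z/2Z.
  H_2: rank ker ∂_2 − rank ∂_3 = (18 − 18) − 0 = 0, and there is no ∂_3, so H_2 ≅ 0.

(K is a triangulation of the Klein bottle.)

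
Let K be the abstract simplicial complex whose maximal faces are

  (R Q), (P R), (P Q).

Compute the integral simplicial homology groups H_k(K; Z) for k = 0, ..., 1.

Order the vertices as P < Q < R. Listing each simplex with vertices in this order, K has dimension 1 with simplices:

  0-simplices (3): P, Q, R
  1-simplices (3): PQ, PR, QR

Hence C_0 ≅ Z^3, C_1 ≅ Z^3.

∂_1: C_1 → C_0 maps an edge to its endpoints' difference, ∂[p,q] = q − p. For instance
  ∂QR = R − Q.
The 3×3 boundary matrix has rank 2 and Smith normal form diag(1,1).

Reading off H_k = ker ∂_k / im ∂_{k+1}:

  H_0: rank C_0 − rank ∂_1 = 3 − 2 = 1, and the invariant factors of ∂_1 are all 1, so H_0 = Z.
  H_1: rank ker ∂_1 − rank ∂_2 = (3 − 2) − 0 = 1, and there is no ∂_2, so H_1 = Z.

As a check, the Euler characteristic is 3 − 3 = 0, which agrees with 1 − 1 = 0.
(K is a triangulation of the circle S^1.)

H_0 = Z,  H_1 = Z.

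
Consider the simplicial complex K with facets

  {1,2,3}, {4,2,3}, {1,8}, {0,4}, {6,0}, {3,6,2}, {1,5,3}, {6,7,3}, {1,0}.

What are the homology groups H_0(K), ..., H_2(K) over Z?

H_0 ≅ Z,  H_1 ≅ Z^2,  H_2 = 0.

Fix the vertex order 0 < 1 < 2 < 3 < 4 < 5 < 6 < 7 < 8 and write every simplex with vertices in increasing order. Then dim K = 2 and the simplices of K are:

  0-simplices (9): [0], [1], [2], [3], [4], [5], [6], [7], [8]
  1-simplices (15): [0,1], [0,4], [0,6], [1,2], [1,3], [1,5], [1,8], [2,3], [2,4], [2,6], [3,4], [3,5], [3,6], [3,7], [6,7]
  2-simplices (5): [1,2,3], [1,3,5], [2,3,4], [2,3,6], [3,6,7]

giving chain groups C_0 ≅ Z^9, C_1 ≅ Z^15, C_2 ≅ Z^5.

Boundary ∂_1: C_1 → C_0 sends each edge [p,q] (with p < q) to q − p. For instance
  ∂[3,7] = [7] − [3].
This gives a 9×15 integer matrix of rank 8; reducing to Smith normal form yields diagonal entries (1,1,1,1,1,1,1,1).

Boundary ∂_2: C_2 → C_1 sends each 2-simplex [p,q,r] to [q,r] − [p,r] + [p,q]. For instance
  ∂[3,6,7] = [6,7] − [3,7] + [3,6],
  ∂[1,2,3] = [2,3] − [1,3] + [1,2].
This gives a 15×5 integer matrix of rank 5; reducing to Smith normal form yields diagonal entries (1,1,1,1,1).

Now H_k = ker ∂_k / im ∂_{k+1}, so:

  H_0: rank C_0 − rank ∂_1 = 9 − 8 = 1, and the invariant factors of ∂_1 are all 1, so H_0 ≅ Z.
  H_1: rank ker ∂_1 − rank ∂_2 = (15 − 8) − 5 = 2, and the invariant factors of ∂_2 are all 1, so H_1 ≅ Z^2.
  H_2: rank ker ∂_2 − rank ∂_3 = (5 − 5) − 0 = 0, and there is no ∂_3, so H_2 ≅ 0.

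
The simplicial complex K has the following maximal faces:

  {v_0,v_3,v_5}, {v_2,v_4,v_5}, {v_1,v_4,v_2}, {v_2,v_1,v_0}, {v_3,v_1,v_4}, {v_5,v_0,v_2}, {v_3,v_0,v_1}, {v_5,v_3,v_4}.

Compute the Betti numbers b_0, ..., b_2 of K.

K has 6 vertices, 12 edges, 8 triangles.
rank ∂_0 = 0, rank ∂_1 = 5 ⇒ b_0 = 6 − 0 − 5 = 1; all invariant factors of ∂_1 are 1 so no torsion. So H_0 = Z.
rank ∂_1 = 5, rank ∂_2 = 7 ⇒ b_1 = 12 − 5 − 7 = 0; all invariant factors of ∂_2 are 1 so no torsion. So H_1 = 0.
rank ∂_2 = 7, rank ∂_3 = 0 ⇒ b_2 = 8 − 7 − 0 = 1. So H_2 = Z.

b_0 = 1, b_1 = 0, b_2 = 1.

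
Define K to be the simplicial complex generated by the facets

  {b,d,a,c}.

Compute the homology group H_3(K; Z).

H_3 ≅ 0.

Order the vertices as a < b < c < d. Listing each simplex with vertices in this order, K has dimension 3 with simplices:

  0-simplices (4): a, b, c, d
  1-simplices (6): ab, ac, ad, bc, bd, cd
  2-simplices (4): abc, abd, acd, bcd
  3-simplices (1): abcd

giving chain groups C_0 ≅ Z^4, C_1 ≅ Z^6, C_2 ≅ Z^4, C_3 ≅ Z^1.

∂_1: C_1 → C_0 is given by ∂[p,q] = [q] − [p]. For instance
  ∂bc = c − b.
As a 4×6 matrix over Z this has rank 3, with invariant factors (1,1,1).

∂_2: C_2 → C_1 maps a triangle to the signed sum of its edges. For instance
  ∂abd = bd − ad + ab,
  ∂acd = cd − ad + ac.
The 6×4 boundary matrix has rank 3 and Smith normal form diag(1,1,1).

∂_3: C_3 → C_2 sends each 3-simplex σ to the alternating sum Σ_i (−1)^i (σ with its i-th vertex removed). For instance
  ∂abcd = bcd − acd + abd − abc.
This gives a 4×1 integer matrix of rank 1; reducing to Smith normal form yields diagonal entries (1).

Reading off H_k = ker ∂_k / im ∂_{k+1}:

  H_3: rank ker ∂_3 − rank ∂_4 = (1 − 1) − 0 = 0, and there is no ∂_4, so H_3 = 0.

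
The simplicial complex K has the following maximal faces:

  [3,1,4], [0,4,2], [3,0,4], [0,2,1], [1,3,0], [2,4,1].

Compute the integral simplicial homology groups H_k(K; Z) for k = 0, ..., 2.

Take the total order 0 < 1 < 2 < 3 < 4 on the vertex set. Then K (dimension 2) consists of the simplices:

  0-simplices (5): [0], [1], [2], [3], [4]
  1-simplices (9): [0,1], [0,2], [0,3], [0,4], [1,2], [1,3], [1,4], [2,4], [3,4]
  2-simplices (6): [0,1,2], [0,1,3], [0,2,4], [0,3,4], [1,2,4], [1,3,4]

giving chain groups C_0 ≅ Z^5, C_1 ≅ Z^9, C_2 ≅ Z^6.

The boundary map ∂_1: C_1 → C_0 is given by ∂[p,q] = [q] − [p]. For instance
  ∂[1,2] = [2] − [1].
The 5×9 boundary matrix has rank 4 and Smith normal form diag(1,1,1,1).

∂_2: C_2 → C_1 maps a triangle to the signed sum of its edges. For instance
  ∂[1,2,4] = [2,4] − [1,4] + [1,2],
  ∂[0,1,2] = [1,2] − [0,2] + [0,1].
This gives a 9×6 integer matrix of rank 5; reducing to Smith normal form yields diagonal entries (1,1,1,1,1).

Reading off H_k = ker ∂_k / im ∂_{k+1}:

  H_0: rank C_0 − rank ∂_1 = 5 − 4 = 1, and the invariant factors of ∂_1 are all 1, so H_0 ≅ Z.
  H_1: rank ker ∂_1 − rank ∂_2 = (9 − 4) − 5 = 0, and the invariant factors of ∂_2 are all 1, so H_1 ≅ 0.
  H_2: rank ker ∂_2 − rank ∂_3 = (6 − 5) − 0 = 1, and there is no ∂_3, so H_2 ≅ Z.

H_0 = Z,  H_1 = 0,  H_2 = Z.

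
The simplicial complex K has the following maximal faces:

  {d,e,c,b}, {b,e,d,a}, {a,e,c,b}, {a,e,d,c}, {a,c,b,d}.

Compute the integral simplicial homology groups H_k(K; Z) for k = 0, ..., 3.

We work with the vertex ordering a < b < c < d < e. The simplices of K, each written with vertices in increasing order, are:

  0-simplices (5): a, b, c, d, e
  1-simplices (10): ab, ac, ad, ae, bc, bd, be, cd, ce, de
  2-simplices (10): abc, abd, abe, acd, ace, ade, bcd, bce, bde, cde
  3-simplices (5): abcd, abce, abde, acde, bcde

so the chain groups are C_0 ≅ Z^5, C_1 ≅ Z^10, C_2 ≅ Z^10, C_3 ≅ Z^5.

∂_1: C_1 → C_0 sends each edge [p,q] (with p < q) to q − p. For instance
  ∂be = e − b.
The resulting 5×10 matrix has rank 4, and its Smith normal form has invariant factors (1,1,1,1).

The boundary map ∂_2: C_2 → C_1 sends each 2-simplex [p,q,r] to [q,r] − [p,r] + [p,q]. For instance
  ∂bce = ce − be + bc,
  ∂cde = de − ce + cd.
The resulting 10×10 matrix has rank 6, and its Smith normal form has invariant factors (1,1,1,1,1,1).

The boundary map ∂_3: C_3 → C_2 sends each 3-simplex σ to the alternating sum Σ_i (−1)^i (σ with its i-th vertex removed). For instance
  ∂abce = bce − ace + abe − abc,
  ∂bcde = cde − bde + bce − bcd.
As a 10×5 matrix over Z this has rank 4, with invariant factors (1,1,1,1).

Reading off H_k = ker ∂_k / im ∂_{k+1}:

  H_0: rank C_0 − rank ∂_1 = 5 − 4 = 1, and the invariant factors of ∂_1 are all 1, so H_0 ≅ Z.
  H_1: rank ker ∂_1 − rank ∂_2 = (10 − 4) − 6 = 0, and the invariant factors of ∂_2 are all 1, so H_1 ≅ 0.
  H_2: rank ker ∂_2 − rank ∂_3 = (10 − 6) − 4 = 0, and the invariant factors of ∂_3 are all 1, so H_2 ≅ 0.
  H_3: rank ker ∂_3 − rank ∂_4 = (5 − 4) − 0 = 1, and there is no ∂_4, so H_3 ≅ Z.

As a check, the Euler characteristic is 5 − 10 + 10 − 5 = 0, which agrees with 1 − 0 + 0 − 1 = 0.

H_0 = Z,  H_1 = 0,  H_2 = 0,  H_3 = Z.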